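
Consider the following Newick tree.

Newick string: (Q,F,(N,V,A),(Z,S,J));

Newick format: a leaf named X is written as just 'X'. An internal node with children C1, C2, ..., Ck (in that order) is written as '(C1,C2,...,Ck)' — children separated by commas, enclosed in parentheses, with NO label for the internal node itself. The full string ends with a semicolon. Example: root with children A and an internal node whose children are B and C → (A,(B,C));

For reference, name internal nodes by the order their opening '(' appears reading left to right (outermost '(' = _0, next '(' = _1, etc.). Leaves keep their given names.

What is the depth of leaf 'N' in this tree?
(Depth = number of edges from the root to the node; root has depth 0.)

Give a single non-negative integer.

Newick: (Q,F,(N,V,A),(Z,S,J));
Naming internals by '(' encounter order: outermost '(' = _0, next = _1, ...
Query node: N
Path from root: _0 -> _1 -> N
Depth of N: 2 (number of edges from root)

Answer: 2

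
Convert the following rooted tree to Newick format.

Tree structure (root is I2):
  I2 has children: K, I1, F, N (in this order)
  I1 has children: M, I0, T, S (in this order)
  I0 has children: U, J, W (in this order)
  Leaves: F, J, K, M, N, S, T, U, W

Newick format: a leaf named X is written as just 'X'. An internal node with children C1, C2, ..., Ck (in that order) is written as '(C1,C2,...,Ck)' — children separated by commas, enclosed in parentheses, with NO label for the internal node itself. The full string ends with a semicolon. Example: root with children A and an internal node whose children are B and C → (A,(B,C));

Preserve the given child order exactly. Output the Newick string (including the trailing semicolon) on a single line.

internal I2 with children ['K', 'I1', 'F', 'N']
  leaf 'K' → 'K'
  internal I1 with children ['M', 'I0', 'T', 'S']
    leaf 'M' → 'M'
    internal I0 with children ['U', 'J', 'W']
      leaf 'U' → 'U'
      leaf 'J' → 'J'
      leaf 'W' → 'W'
    → '(U,J,W)'
    leaf 'T' → 'T'
    leaf 'S' → 'S'
  → '(M,(U,J,W),T,S)'
  leaf 'F' → 'F'
  leaf 'N' → 'N'
→ '(K,(M,(U,J,W),T,S),F,N)'
Final: (K,(M,(U,J,W),T,S),F,N);

Answer: (K,(M,(U,J,W),T,S),F,N);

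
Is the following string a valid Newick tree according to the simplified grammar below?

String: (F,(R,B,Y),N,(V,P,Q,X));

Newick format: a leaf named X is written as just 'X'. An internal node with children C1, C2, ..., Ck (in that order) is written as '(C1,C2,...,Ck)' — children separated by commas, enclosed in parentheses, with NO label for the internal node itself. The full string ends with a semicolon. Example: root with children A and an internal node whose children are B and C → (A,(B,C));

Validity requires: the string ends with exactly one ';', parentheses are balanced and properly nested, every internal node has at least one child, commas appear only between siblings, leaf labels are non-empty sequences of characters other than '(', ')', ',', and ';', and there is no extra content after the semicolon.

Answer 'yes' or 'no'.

Answer: yes

Derivation:
Input: (F,(R,B,Y),N,(V,P,Q,X));
Paren balance: 3 '(' vs 3 ')' OK
Ends with single ';': True
Full parse: OK
Valid: True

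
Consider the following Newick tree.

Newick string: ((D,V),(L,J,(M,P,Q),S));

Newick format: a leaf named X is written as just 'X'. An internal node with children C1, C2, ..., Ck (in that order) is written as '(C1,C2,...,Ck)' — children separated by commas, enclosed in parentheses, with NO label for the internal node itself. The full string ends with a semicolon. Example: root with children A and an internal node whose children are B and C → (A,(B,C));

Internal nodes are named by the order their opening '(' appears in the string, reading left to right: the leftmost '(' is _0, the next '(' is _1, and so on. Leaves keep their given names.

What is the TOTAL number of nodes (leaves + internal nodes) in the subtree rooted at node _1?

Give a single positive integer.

Answer: 3

Derivation:
Newick: ((D,V),(L,J,(M,P,Q),S));
Locate _1: it is the '(' at position 1 (the 2nd '(' reading left to right).
Query: subtree rooted at _1
_1: subtree_size = 1 + 2
  D: subtree_size = 1 + 0
  V: subtree_size = 1 + 0
Total subtree size of _1: 3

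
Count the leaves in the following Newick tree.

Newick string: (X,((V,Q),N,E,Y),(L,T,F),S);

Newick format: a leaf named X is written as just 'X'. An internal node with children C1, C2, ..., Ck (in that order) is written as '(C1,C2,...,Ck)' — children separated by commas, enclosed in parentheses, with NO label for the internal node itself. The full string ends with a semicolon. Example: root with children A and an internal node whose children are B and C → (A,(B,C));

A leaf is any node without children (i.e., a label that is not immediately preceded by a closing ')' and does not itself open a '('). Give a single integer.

Newick: (X,((V,Q),N,E,Y),(L,T,F),S);
Scan left-to-right; a leaf is any maximal label run not followed by '(':
  pos 1: leaf 'X' → count = 1
  pos 5: leaf 'V' → count = 2
  pos 7: leaf 'Q' → count = 3
  pos 10: leaf 'N' → count = 4
  pos 12: leaf 'E' → count = 5
  pos 14: leaf 'Y' → count = 6
  pos 18: leaf 'L' → count = 7
  pos 20: leaf 'T' → count = 8
  pos 22: leaf 'F' → count = 9
  pos 25: leaf 'S' → count = 10
Total leaves: 10

Answer: 10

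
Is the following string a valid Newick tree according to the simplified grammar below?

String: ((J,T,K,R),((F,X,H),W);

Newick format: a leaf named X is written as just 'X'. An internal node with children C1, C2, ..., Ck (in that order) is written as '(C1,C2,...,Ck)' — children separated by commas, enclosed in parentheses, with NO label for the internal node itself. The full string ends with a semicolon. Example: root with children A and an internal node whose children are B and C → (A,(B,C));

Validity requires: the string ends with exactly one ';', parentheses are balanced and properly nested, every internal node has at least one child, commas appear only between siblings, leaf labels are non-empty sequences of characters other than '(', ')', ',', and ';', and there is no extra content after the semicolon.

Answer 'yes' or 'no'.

Input: ((J,T,K,R),((F,X,H),W);
Paren balance: 4 '(' vs 3 ')' MISMATCH
Ends with single ';': True
Full parse: FAILS (expected , or ) at pos 22)
Valid: False

Answer: no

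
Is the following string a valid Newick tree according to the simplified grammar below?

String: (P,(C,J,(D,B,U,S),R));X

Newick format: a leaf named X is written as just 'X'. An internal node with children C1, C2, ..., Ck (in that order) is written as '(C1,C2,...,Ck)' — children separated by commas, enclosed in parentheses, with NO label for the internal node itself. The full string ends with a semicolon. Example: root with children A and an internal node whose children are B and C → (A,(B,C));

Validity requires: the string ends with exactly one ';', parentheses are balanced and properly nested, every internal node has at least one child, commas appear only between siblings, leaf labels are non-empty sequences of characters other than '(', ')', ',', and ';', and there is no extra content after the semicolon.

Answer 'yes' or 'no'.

Input: (P,(C,J,(D,B,U,S),R));X
Paren balance: 3 '(' vs 3 ')' OK
Ends with single ';': False
Full parse: FAILS (must end with ;)
Valid: False

Answer: no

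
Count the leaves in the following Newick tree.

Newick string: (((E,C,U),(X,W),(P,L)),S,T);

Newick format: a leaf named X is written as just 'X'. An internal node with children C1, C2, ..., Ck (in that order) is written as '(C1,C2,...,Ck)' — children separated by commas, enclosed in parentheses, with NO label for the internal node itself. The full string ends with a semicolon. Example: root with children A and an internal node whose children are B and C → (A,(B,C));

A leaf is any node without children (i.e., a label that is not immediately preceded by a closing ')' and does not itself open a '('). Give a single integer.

Answer: 9

Derivation:
Newick: (((E,C,U),(X,W),(P,L)),S,T);
Scan left-to-right; a leaf is any maximal label run not followed by '(':
  pos 3: leaf 'E' → count = 1
  pos 5: leaf 'C' → count = 2
  pos 7: leaf 'U' → count = 3
  pos 11: leaf 'X' → count = 4
  pos 13: leaf 'W' → count = 5
  pos 17: leaf 'P' → count = 6
  pos 19: leaf 'L' → count = 7
  pos 23: leaf 'S' → count = 8
  pos 25: leaf 'T' → count = 9
Total leaves: 9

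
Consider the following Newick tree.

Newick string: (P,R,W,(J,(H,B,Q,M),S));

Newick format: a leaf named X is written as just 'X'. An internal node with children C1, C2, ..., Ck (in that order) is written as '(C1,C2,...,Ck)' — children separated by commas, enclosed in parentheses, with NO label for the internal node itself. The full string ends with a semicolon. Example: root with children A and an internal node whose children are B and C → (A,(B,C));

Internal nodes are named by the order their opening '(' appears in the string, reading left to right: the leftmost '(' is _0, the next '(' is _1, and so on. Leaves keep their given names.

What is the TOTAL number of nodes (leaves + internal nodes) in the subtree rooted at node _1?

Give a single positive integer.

Answer: 8

Derivation:
Newick: (P,R,W,(J,(H,B,Q,M),S));
Locate _1: it is the '(' at position 7 (the 2nd '(' reading left to right).
Query: subtree rooted at _1
_1: subtree_size = 1 + 7
  J: subtree_size = 1 + 0
  _2: subtree_size = 1 + 4
    H: subtree_size = 1 + 0
    B: subtree_size = 1 + 0
    Q: subtree_size = 1 + 0
    M: subtree_size = 1 + 0
  S: subtree_size = 1 + 0
Total subtree size of _1: 8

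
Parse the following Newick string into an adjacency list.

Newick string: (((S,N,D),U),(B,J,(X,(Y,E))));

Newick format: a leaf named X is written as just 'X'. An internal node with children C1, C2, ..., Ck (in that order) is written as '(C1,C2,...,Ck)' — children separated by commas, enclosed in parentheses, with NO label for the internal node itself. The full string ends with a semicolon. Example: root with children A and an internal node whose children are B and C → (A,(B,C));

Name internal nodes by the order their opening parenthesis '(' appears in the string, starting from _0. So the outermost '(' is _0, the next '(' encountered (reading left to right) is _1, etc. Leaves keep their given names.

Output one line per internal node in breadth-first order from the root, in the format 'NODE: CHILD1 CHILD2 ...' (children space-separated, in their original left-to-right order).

Input: (((S,N,D),U),(B,J,(X,(Y,E))));
Scanning left-to-right, naming '(' by encounter order:
  pos 0: '(' -> open internal node _0 (depth 1)
  pos 1: '(' -> open internal node _1 (depth 2)
  pos 2: '(' -> open internal node _2 (depth 3)
  pos 8: ')' -> close internal node _2 (now at depth 2)
  pos 11: ')' -> close internal node _1 (now at depth 1)
  pos 13: '(' -> open internal node _3 (depth 2)
  pos 18: '(' -> open internal node _4 (depth 3)
  pos 21: '(' -> open internal node _5 (depth 4)
  pos 25: ')' -> close internal node _5 (now at depth 3)
  pos 26: ')' -> close internal node _4 (now at depth 2)
  pos 27: ')' -> close internal node _3 (now at depth 1)
  pos 28: ')' -> close internal node _0 (now at depth 0)
Total internal nodes: 6
BFS adjacency from root:
  _0: _1 _3
  _1: _2 U
  _3: B J _4
  _2: S N D
  _4: X _5
  _5: Y E

Answer: _0: _1 _3
_1: _2 U
_3: B J _4
_2: S N D
_4: X _5
_5: Y E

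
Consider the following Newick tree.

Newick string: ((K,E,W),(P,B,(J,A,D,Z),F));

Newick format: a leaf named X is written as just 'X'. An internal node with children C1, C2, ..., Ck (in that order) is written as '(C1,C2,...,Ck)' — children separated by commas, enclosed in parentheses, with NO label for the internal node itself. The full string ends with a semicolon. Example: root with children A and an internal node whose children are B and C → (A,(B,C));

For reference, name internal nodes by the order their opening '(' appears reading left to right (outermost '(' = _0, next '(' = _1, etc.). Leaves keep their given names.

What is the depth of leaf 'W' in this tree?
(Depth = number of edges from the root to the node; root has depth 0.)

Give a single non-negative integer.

Newick: ((K,E,W),(P,B,(J,A,D,Z),F));
Naming internals by '(' encounter order: outermost '(' = _0, next = _1, ...
Query node: W
Path from root: _0 -> _1 -> W
Depth of W: 2 (number of edges from root)

Answer: 2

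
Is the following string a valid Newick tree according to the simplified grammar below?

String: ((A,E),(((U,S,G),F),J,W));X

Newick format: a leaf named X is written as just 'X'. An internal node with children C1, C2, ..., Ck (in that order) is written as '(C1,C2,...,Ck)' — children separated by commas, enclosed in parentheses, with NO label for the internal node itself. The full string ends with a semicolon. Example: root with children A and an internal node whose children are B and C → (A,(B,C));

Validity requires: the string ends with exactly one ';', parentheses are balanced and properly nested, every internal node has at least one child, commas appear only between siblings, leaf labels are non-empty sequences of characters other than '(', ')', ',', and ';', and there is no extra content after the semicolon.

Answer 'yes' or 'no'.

Answer: no

Derivation:
Input: ((A,E),(((U,S,G),F),J,W));X
Paren balance: 5 '(' vs 5 ')' OK
Ends with single ';': False
Full parse: FAILS (must end with ;)
Valid: False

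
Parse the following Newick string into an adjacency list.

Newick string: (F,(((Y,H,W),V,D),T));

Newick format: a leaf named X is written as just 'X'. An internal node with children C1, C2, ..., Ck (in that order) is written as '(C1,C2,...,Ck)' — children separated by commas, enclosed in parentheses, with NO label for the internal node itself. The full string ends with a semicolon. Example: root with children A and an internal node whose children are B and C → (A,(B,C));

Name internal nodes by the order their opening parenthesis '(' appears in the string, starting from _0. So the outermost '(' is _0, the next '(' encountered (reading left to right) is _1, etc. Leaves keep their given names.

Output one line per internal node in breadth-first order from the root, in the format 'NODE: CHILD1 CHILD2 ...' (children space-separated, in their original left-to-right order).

Answer: _0: F _1
_1: _2 T
_2: _3 V D
_3: Y H W

Derivation:
Input: (F,(((Y,H,W),V,D),T));
Scanning left-to-right, naming '(' by encounter order:
  pos 0: '(' -> open internal node _0 (depth 1)
  pos 3: '(' -> open internal node _1 (depth 2)
  pos 4: '(' -> open internal node _2 (depth 3)
  pos 5: '(' -> open internal node _3 (depth 4)
  pos 11: ')' -> close internal node _3 (now at depth 3)
  pos 16: ')' -> close internal node _2 (now at depth 2)
  pos 19: ')' -> close internal node _1 (now at depth 1)
  pos 20: ')' -> close internal node _0 (now at depth 0)
Total internal nodes: 4
BFS adjacency from root:
  _0: F _1
  _1: _2 T
  _2: _3 V D
  _3: Y H W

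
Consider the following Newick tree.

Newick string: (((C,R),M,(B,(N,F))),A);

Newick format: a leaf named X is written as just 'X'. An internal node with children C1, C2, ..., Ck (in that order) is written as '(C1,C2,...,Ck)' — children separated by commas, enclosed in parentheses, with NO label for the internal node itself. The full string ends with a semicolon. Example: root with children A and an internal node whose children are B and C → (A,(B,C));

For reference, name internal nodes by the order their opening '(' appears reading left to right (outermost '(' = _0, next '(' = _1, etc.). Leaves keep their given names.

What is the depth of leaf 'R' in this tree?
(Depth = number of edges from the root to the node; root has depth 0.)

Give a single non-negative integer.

Answer: 3

Derivation:
Newick: (((C,R),M,(B,(N,F))),A);
Naming internals by '(' encounter order: outermost '(' = _0, next = _1, ...
Query node: R
Path from root: _0 -> _1 -> _2 -> R
Depth of R: 3 (number of edges from root)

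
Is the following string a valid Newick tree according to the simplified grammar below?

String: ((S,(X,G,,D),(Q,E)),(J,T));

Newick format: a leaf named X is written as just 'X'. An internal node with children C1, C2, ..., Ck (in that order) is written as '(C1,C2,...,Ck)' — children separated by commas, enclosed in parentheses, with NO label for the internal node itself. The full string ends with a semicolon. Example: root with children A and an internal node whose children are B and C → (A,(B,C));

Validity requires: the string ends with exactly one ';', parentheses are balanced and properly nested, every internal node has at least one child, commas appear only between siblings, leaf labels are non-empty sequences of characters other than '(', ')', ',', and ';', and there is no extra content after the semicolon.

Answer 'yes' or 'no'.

Answer: no

Derivation:
Input: ((S,(X,G,,D),(Q,E)),(J,T));
Paren balance: 5 '(' vs 5 ')' OK
Ends with single ';': True
Full parse: FAILS (empty leaf label at pos 9)
Valid: False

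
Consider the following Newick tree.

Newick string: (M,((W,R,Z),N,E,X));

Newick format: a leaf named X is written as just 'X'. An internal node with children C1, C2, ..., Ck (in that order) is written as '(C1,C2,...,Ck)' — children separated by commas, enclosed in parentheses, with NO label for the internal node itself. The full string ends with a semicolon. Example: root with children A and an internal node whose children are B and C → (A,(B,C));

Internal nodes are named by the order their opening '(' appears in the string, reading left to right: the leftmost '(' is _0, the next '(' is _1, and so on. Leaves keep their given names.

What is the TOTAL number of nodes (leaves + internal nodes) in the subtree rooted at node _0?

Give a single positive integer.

Answer: 10

Derivation:
Newick: (M,((W,R,Z),N,E,X));
Locate _0: it is the '(' at position 0 (the 1st '(' reading left to right).
Query: subtree rooted at _0
_0: subtree_size = 1 + 9
  M: subtree_size = 1 + 0
  _1: subtree_size = 1 + 7
    _2: subtree_size = 1 + 3
      W: subtree_size = 1 + 0
      R: subtree_size = 1 + 0
      Z: subtree_size = 1 + 0
    N: subtree_size = 1 + 0
    E: subtree_size = 1 + 0
    X: subtree_size = 1 + 0
Total subtree size of _0: 10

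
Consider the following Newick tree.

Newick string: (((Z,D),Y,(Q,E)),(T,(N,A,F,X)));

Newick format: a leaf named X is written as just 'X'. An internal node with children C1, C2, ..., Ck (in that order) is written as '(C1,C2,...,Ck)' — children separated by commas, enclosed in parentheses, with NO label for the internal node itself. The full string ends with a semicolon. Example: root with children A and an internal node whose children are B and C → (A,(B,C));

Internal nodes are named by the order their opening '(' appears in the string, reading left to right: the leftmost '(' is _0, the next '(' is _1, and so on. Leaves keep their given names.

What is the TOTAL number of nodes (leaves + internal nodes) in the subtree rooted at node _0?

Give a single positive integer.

Answer: 16

Derivation:
Newick: (((Z,D),Y,(Q,E)),(T,(N,A,F,X)));
Locate _0: it is the '(' at position 0 (the 1st '(' reading left to right).
Query: subtree rooted at _0
_0: subtree_size = 1 + 15
  _1: subtree_size = 1 + 7
    _2: subtree_size = 1 + 2
      Z: subtree_size = 1 + 0
      D: subtree_size = 1 + 0
    Y: subtree_size = 1 + 0
    _3: subtree_size = 1 + 2
      Q: subtree_size = 1 + 0
      E: subtree_size = 1 + 0
  _4: subtree_size = 1 + 6
    T: subtree_size = 1 + 0
    _5: subtree_size = 1 + 4
      N: subtree_size = 1 + 0
      A: subtree_size = 1 + 0
      F: subtree_size = 1 + 0
      X: subtree_size = 1 + 0
Total subtree size of _0: 16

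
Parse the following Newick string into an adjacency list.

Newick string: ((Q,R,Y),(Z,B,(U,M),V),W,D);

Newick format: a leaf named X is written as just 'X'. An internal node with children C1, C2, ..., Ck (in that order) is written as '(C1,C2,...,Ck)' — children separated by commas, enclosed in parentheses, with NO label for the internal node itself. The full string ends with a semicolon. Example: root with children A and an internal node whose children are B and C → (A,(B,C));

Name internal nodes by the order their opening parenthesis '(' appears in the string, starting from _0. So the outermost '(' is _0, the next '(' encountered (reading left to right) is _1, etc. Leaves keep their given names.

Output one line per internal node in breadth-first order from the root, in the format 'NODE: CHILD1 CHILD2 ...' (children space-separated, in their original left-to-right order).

Answer: _0: _1 _2 W D
_1: Q R Y
_2: Z B _3 V
_3: U M

Derivation:
Input: ((Q,R,Y),(Z,B,(U,M),V),W,D);
Scanning left-to-right, naming '(' by encounter order:
  pos 0: '(' -> open internal node _0 (depth 1)
  pos 1: '(' -> open internal node _1 (depth 2)
  pos 7: ')' -> close internal node _1 (now at depth 1)
  pos 9: '(' -> open internal node _2 (depth 2)
  pos 14: '(' -> open internal node _3 (depth 3)
  pos 18: ')' -> close internal node _3 (now at depth 2)
  pos 21: ')' -> close internal node _2 (now at depth 1)
  pos 26: ')' -> close internal node _0 (now at depth 0)
Total internal nodes: 4
BFS adjacency from root:
  _0: _1 _2 W D
  _1: Q R Y
  _2: Z B _3 V
  _3: U M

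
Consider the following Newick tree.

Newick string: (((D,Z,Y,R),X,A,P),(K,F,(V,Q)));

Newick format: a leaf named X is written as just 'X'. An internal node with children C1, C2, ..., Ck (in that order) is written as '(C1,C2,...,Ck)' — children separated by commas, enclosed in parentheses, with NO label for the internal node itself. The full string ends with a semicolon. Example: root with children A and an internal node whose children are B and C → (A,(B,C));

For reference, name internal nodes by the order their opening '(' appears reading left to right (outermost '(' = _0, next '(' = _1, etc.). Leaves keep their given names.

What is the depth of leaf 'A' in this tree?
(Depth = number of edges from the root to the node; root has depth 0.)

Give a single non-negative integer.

Newick: (((D,Z,Y,R),X,A,P),(K,F,(V,Q)));
Naming internals by '(' encounter order: outermost '(' = _0, next = _1, ...
Query node: A
Path from root: _0 -> _1 -> A
Depth of A: 2 (number of edges from root)

Answer: 2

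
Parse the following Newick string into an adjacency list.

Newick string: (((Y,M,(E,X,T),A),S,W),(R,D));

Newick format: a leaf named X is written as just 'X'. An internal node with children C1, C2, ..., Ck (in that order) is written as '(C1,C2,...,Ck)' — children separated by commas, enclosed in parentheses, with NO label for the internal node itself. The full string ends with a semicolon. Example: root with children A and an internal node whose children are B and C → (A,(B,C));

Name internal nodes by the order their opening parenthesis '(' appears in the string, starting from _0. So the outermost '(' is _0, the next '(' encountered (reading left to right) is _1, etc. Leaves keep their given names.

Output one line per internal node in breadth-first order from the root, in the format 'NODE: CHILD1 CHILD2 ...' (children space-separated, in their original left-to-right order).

Answer: _0: _1 _4
_1: _2 S W
_4: R D
_2: Y M _3 A
_3: E X T

Derivation:
Input: (((Y,M,(E,X,T),A),S,W),(R,D));
Scanning left-to-right, naming '(' by encounter order:
  pos 0: '(' -> open internal node _0 (depth 1)
  pos 1: '(' -> open internal node _1 (depth 2)
  pos 2: '(' -> open internal node _2 (depth 3)
  pos 7: '(' -> open internal node _3 (depth 4)
  pos 13: ')' -> close internal node _3 (now at depth 3)
  pos 16: ')' -> close internal node _2 (now at depth 2)
  pos 21: ')' -> close internal node _1 (now at depth 1)
  pos 23: '(' -> open internal node _4 (depth 2)
  pos 27: ')' -> close internal node _4 (now at depth 1)
  pos 28: ')' -> close internal node _0 (now at depth 0)
Total internal nodes: 5
BFS adjacency from root:
  _0: _1 _4
  _1: _2 S W
  _4: R D
  _2: Y M _3 A
  _3: E X T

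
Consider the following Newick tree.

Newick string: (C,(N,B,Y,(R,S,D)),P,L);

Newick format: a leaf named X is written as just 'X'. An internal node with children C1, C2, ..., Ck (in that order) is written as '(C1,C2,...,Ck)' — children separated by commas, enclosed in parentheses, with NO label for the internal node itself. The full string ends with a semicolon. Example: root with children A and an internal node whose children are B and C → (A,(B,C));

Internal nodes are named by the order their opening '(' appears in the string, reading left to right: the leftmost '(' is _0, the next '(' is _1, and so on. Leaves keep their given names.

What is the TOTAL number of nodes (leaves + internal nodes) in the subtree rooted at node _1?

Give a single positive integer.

Answer: 8

Derivation:
Newick: (C,(N,B,Y,(R,S,D)),P,L);
Locate _1: it is the '(' at position 3 (the 2nd '(' reading left to right).
Query: subtree rooted at _1
_1: subtree_size = 1 + 7
  N: subtree_size = 1 + 0
  B: subtree_size = 1 + 0
  Y: subtree_size = 1 + 0
  _2: subtree_size = 1 + 3
    R: subtree_size = 1 + 0
    S: subtree_size = 1 + 0
    D: subtree_size = 1 + 0
Total subtree size of _1: 8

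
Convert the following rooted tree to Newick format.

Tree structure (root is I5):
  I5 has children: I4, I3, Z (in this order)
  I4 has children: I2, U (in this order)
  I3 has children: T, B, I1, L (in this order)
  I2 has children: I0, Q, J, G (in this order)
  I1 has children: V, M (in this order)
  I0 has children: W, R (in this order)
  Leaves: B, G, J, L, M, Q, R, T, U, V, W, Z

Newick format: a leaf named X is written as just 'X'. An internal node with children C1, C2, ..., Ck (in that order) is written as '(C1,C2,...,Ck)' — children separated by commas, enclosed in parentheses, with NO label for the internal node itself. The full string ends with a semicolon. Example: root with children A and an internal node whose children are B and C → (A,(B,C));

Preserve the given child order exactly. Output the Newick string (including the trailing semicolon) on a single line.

Answer: ((((W,R),Q,J,G),U),(T,B,(V,M),L),Z);

Derivation:
internal I5 with children ['I4', 'I3', 'Z']
  internal I4 with children ['I2', 'U']
    internal I2 with children ['I0', 'Q', 'J', 'G']
      internal I0 with children ['W', 'R']
        leaf 'W' → 'W'
        leaf 'R' → 'R'
      → '(W,R)'
      leaf 'Q' → 'Q'
      leaf 'J' → 'J'
      leaf 'G' → 'G'
    → '((W,R),Q,J,G)'
    leaf 'U' → 'U'
  → '(((W,R),Q,J,G),U)'
  internal I3 with children ['T', 'B', 'I1', 'L']
    leaf 'T' → 'T'
    leaf 'B' → 'B'
    internal I1 with children ['V', 'M']
      leaf 'V' → 'V'
      leaf 'M' → 'M'
    → '(V,M)'
    leaf 'L' → 'L'
  → '(T,B,(V,M),L)'
  leaf 'Z' → 'Z'
→ '((((W,R),Q,J,G),U),(T,B,(V,M),L),Z)'
Final: ((((W,R),Q,J,G),U),(T,B,(V,M),L),Z);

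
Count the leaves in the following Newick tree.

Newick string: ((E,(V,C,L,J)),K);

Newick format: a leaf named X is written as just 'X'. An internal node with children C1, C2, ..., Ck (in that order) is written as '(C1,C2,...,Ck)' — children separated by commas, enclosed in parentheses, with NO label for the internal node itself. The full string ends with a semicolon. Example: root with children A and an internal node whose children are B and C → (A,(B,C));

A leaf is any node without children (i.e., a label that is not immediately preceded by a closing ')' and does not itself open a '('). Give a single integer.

Answer: 6

Derivation:
Newick: ((E,(V,C,L,J)),K);
Scan left-to-right; a leaf is any maximal label run not followed by '(':
  pos 2: leaf 'E' → count = 1
  pos 5: leaf 'V' → count = 2
  pos 7: leaf 'C' → count = 3
  pos 9: leaf 'L' → count = 4
  pos 11: leaf 'J' → count = 5
  pos 15: leaf 'K' → count = 6
Total leaves: 6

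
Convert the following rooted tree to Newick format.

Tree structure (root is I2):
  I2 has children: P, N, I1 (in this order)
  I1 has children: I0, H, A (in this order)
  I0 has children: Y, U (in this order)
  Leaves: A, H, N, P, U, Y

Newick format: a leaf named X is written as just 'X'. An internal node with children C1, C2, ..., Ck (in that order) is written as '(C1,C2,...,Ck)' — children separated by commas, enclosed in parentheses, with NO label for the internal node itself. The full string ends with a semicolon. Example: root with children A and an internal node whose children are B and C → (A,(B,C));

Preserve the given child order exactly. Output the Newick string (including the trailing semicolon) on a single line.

Answer: (P,N,((Y,U),H,A));

Derivation:
internal I2 with children ['P', 'N', 'I1']
  leaf 'P' → 'P'
  leaf 'N' → 'N'
  internal I1 with children ['I0', 'H', 'A']
    internal I0 with children ['Y', 'U']
      leaf 'Y' → 'Y'
      leaf 'U' → 'U'
    → '(Y,U)'
    leaf 'H' → 'H'
    leaf 'A' → 'A'
  → '((Y,U),H,A)'
→ '(P,N,((Y,U),H,A))'
Final: (P,N,((Y,U),H,A));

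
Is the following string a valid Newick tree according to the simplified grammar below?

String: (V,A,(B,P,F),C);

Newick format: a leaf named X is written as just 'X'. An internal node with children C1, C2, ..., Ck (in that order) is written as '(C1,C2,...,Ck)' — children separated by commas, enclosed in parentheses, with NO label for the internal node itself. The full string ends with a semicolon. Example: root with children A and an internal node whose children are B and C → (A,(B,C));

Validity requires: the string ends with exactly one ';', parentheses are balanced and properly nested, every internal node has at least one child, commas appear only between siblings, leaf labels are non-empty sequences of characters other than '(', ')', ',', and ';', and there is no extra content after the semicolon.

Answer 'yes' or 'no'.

Input: (V,A,(B,P,F),C);
Paren balance: 2 '(' vs 2 ')' OK
Ends with single ';': True
Full parse: OK
Valid: True

Answer: yes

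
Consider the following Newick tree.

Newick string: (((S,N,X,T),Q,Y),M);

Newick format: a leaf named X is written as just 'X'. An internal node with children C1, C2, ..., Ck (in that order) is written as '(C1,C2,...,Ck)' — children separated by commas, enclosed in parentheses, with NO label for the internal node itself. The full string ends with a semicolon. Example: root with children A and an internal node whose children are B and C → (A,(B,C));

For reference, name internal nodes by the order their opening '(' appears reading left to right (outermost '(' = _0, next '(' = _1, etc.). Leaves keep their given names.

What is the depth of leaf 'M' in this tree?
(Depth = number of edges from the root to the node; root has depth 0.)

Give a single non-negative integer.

Newick: (((S,N,X,T),Q,Y),M);
Naming internals by '(' encounter order: outermost '(' = _0, next = _1, ...
Query node: M
Path from root: _0 -> M
Depth of M: 1 (number of edges from root)

Answer: 1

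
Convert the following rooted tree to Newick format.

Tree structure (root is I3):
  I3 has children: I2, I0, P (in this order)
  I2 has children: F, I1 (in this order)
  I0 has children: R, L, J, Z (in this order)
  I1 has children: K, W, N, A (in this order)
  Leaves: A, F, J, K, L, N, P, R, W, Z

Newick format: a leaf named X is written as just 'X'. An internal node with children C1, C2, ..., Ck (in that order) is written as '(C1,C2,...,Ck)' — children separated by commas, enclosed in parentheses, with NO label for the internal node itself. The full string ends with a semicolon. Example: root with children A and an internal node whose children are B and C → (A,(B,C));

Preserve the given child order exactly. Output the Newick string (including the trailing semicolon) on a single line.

Answer: ((F,(K,W,N,A)),(R,L,J,Z),P);

Derivation:
internal I3 with children ['I2', 'I0', 'P']
  internal I2 with children ['F', 'I1']
    leaf 'F' → 'F'
    internal I1 with children ['K', 'W', 'N', 'A']
      leaf 'K' → 'K'
      leaf 'W' → 'W'
      leaf 'N' → 'N'
      leaf 'A' → 'A'
    → '(K,W,N,A)'
  → '(F,(K,W,N,A))'
  internal I0 with children ['R', 'L', 'J', 'Z']
    leaf 'R' → 'R'
    leaf 'L' → 'L'
    leaf 'J' → 'J'
    leaf 'Z' → 'Z'
  → '(R,L,J,Z)'
  leaf 'P' → 'P'
→ '((F,(K,W,N,A)),(R,L,J,Z),P)'
Final: ((F,(K,W,N,A)),(R,L,J,Z),P);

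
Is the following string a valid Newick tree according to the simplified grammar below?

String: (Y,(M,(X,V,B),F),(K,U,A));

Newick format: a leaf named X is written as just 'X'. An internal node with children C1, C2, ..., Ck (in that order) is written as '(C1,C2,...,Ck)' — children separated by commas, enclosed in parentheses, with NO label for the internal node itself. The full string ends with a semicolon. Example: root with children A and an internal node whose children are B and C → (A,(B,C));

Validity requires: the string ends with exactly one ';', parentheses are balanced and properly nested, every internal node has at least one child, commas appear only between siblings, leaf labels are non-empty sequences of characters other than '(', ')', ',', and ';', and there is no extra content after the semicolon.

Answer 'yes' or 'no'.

Answer: yes

Derivation:
Input: (Y,(M,(X,V,B),F),(K,U,A));
Paren balance: 4 '(' vs 4 ')' OK
Ends with single ';': True
Full parse: OK
Valid: True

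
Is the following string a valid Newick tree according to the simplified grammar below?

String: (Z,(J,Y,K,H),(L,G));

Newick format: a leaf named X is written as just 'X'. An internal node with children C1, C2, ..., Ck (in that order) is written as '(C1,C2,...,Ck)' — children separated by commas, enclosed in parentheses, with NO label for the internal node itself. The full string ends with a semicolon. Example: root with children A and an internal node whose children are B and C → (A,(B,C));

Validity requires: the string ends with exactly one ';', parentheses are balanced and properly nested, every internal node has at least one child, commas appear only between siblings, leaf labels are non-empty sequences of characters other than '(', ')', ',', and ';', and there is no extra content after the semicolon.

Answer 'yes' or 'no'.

Input: (Z,(J,Y,K,H),(L,G));
Paren balance: 3 '(' vs 3 ')' OK
Ends with single ';': True
Full parse: OK
Valid: True

Answer: yes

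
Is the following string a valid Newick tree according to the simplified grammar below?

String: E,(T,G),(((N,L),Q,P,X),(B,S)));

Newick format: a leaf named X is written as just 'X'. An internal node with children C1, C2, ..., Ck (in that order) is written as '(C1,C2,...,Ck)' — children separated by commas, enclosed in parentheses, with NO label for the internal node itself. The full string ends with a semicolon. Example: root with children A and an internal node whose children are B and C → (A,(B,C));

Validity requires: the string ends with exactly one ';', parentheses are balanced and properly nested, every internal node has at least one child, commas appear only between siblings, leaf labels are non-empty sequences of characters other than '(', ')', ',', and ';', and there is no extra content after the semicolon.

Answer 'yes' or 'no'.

Answer: no

Derivation:
Input: E,(T,G),(((N,L),Q,P,X),(B,S)));
Paren balance: 5 '(' vs 6 ')' MISMATCH
Ends with single ';': True
Full parse: FAILS (extra content after tree at pos 1)
Valid: False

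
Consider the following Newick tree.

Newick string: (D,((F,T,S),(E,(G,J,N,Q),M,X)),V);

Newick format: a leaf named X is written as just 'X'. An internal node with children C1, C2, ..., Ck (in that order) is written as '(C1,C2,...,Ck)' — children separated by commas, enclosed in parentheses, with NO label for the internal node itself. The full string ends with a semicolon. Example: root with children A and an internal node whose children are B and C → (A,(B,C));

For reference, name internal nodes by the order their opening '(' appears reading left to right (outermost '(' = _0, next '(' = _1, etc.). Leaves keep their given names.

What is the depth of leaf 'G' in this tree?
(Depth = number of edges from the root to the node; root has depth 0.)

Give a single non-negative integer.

Newick: (D,((F,T,S),(E,(G,J,N,Q),M,X)),V);
Naming internals by '(' encounter order: outermost '(' = _0, next = _1, ...
Query node: G
Path from root: _0 -> _1 -> _3 -> _4 -> G
Depth of G: 4 (number of edges from root)

Answer: 4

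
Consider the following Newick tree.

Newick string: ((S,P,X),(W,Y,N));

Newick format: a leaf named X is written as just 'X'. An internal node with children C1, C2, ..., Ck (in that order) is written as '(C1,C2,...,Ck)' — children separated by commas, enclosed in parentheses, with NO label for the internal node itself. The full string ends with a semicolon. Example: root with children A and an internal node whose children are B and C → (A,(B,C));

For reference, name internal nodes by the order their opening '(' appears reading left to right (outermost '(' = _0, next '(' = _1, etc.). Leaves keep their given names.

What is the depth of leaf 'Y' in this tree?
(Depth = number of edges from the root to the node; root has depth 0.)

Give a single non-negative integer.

Newick: ((S,P,X),(W,Y,N));
Naming internals by '(' encounter order: outermost '(' = _0, next = _1, ...
Query node: Y
Path from root: _0 -> _2 -> Y
Depth of Y: 2 (number of edges from root)

Answer: 2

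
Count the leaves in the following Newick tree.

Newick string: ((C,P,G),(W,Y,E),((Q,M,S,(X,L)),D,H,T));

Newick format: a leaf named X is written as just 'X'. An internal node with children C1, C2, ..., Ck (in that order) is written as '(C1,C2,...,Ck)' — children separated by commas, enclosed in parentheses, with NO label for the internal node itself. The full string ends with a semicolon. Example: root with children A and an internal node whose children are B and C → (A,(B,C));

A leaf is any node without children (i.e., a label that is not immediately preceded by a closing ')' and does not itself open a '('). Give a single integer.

Newick: ((C,P,G),(W,Y,E),((Q,M,S,(X,L)),D,H,T));
Scan left-to-right; a leaf is any maximal label run not followed by '(':
  pos 2: leaf 'C' → count = 1
  pos 4: leaf 'P' → count = 2
  pos 6: leaf 'G' → count = 3
  pos 10: leaf 'W' → count = 4
  pos 12: leaf 'Y' → count = 5
  pos 14: leaf 'E' → count = 6
  pos 19: leaf 'Q' → count = 7
  pos 21: leaf 'M' → count = 8
  pos 23: leaf 'S' → count = 9
  pos 26: leaf 'X' → count = 10
  pos 28: leaf 'L' → count = 11
  pos 32: leaf 'D' → count = 12
  pos 34: leaf 'H' → count = 13
  pos 36: leaf 'T' → count = 14
Total leaves: 14

Answer: 14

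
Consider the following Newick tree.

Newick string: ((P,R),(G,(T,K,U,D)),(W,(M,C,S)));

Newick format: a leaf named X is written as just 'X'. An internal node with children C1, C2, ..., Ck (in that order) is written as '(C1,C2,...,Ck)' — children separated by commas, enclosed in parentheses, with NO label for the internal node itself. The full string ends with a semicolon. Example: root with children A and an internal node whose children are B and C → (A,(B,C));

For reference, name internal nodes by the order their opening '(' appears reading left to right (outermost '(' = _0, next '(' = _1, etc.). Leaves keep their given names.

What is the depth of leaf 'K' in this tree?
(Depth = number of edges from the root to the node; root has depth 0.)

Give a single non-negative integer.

Newick: ((P,R),(G,(T,K,U,D)),(W,(M,C,S)));
Naming internals by '(' encounter order: outermost '(' = _0, next = _1, ...
Query node: K
Path from root: _0 -> _2 -> _3 -> K
Depth of K: 3 (number of edges from root)

Answer: 3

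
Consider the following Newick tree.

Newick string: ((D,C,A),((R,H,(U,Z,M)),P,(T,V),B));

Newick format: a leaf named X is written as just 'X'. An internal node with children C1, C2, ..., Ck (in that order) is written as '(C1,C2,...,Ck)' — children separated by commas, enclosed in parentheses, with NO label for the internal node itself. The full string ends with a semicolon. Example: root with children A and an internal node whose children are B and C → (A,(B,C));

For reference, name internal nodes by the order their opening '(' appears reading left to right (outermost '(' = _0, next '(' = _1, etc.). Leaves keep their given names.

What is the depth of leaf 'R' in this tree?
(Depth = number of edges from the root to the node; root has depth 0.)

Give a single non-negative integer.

Newick: ((D,C,A),((R,H,(U,Z,M)),P,(T,V),B));
Naming internals by '(' encounter order: outermost '(' = _0, next = _1, ...
Query node: R
Path from root: _0 -> _2 -> _3 -> R
Depth of R: 3 (number of edges from root)

Answer: 3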